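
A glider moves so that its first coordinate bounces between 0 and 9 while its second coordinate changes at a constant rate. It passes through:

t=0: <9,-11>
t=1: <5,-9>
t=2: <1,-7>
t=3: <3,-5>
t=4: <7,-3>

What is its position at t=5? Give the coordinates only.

The first coordinate travels 4 per step and bounces off the walls at 0 and 9.
  step 5: 7 → 7
The second coordinate changes by +2 each step: at step 5 it is -1.

<7,-1>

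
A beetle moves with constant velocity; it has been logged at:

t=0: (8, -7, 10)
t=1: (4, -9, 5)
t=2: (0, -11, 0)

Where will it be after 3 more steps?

Constant displacement of (-4, -2, -5) per step.
step 3: (0, -11, 0) + (-4, -2, -5) → (-4, -13, -5)
step 4: (-4, -13, -5) + (-4, -2, -5) → (-8, -15, -10)
step 5: (-8, -15, -10) + (-4, -2, -5) → (-12, -17, -15)

(-12, -17, -15)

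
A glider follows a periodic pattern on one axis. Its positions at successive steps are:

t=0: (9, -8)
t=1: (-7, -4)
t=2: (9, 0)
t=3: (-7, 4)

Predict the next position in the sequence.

(9, 8)

First: cycles through 9, -7 every 2 steps. Step 4 lands at position 0 of the cycle → 9.
Second: linear, +4 per step → 8 at step 4.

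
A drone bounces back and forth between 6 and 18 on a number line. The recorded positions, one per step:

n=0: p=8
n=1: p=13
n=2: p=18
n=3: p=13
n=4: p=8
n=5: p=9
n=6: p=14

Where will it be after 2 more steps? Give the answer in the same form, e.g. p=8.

p=12

The value travels 5 per step and bounces off the walls at 6 and 18.
  step 7: 14 → 17
  step 8: 17 → 12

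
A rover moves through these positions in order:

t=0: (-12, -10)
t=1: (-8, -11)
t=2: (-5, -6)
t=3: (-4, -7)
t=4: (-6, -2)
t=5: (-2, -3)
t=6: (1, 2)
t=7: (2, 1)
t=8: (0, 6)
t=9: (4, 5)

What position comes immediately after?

The moves between consecutive positions are (+4, -1), (+3, +5), (+1, -1), (-2, +5), (+4, -1), (+3, +5), (+1, -1), (-2, +5), (+4, -1); they repeat the 4-cycle [(+4, -1), (+3, +5), (+1, -1), (-2, +5)].
step 10: apply (+3, +5) → (7, 10)

(7, 10)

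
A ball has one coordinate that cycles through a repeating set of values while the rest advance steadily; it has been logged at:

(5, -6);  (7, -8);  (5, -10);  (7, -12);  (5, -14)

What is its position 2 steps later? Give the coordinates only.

The first coordinate repeats the cycle [5, 7] with period 2; step 6 mod 2 = 0, giving 5.
The second coordinate changes by -2 each step, so at step 6 it is -6 + 6·(-2) = -18.

(5, -18)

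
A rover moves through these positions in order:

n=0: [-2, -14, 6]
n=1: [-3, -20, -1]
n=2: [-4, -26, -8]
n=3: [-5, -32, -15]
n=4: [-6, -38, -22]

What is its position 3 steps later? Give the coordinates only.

[-9, -56, -43]

Constant displacement of [-1, -6, -7] per step.
step 5: [-6, -38, -22] + [-1, -6, -7] → [-7, -44, -29]
step 6: [-7, -44, -29] + [-1, -6, -7] → [-8, -50, -36]
step 7: [-8, -50, -36] + [-1, -6, -7] → [-9, -56, -43]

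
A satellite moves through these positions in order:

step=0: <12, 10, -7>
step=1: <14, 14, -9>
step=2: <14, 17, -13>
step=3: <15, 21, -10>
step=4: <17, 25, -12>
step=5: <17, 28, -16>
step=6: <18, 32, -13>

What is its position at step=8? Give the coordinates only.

<20, 39, -19>

The moves between consecutive positions are <+2, +4, -2>, <+0, +3, -4>, <+1, +4, +3>, <+2, +4, -2>, <+0, +3, -4>, <+1, +4, +3>; they repeat the 3-cycle [<+2, +4, -2>, <+0, +3, -4>, <+1, +4, +3>].
step 7: apply <+2, +4, -2> → <20, 36, -15>
step 8: apply <+0, +3, -4> → <20, 39, -19>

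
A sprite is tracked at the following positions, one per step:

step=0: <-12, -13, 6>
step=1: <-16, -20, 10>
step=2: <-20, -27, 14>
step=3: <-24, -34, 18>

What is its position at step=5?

Constant displacement of <-4, -7, +4> per step.
step 4: <-24, -34, 18> + <-4, -7, +4> → <-28, -41, 22>
step 5: <-28, -41, 22> + <-4, -7, +4> → <-32, -48, 26>

<-32, -48, 26>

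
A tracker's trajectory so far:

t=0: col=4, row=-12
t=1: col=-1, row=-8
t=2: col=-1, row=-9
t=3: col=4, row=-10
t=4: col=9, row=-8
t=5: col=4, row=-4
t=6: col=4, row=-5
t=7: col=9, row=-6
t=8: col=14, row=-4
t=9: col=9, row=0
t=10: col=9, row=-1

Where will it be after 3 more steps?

col=14, row=4

Step-to-step displacements: (-5, +4), (+0, -1), (+5, -1), (+5, +2), (-5, +4), (+0, -1), (+5, -1), (+5, +2), (-5, +4), (+0, -1) — a repeating cycle of length 4.
step 11: apply (+5, -1) → col=14, row=-2
step 12: apply (+5, +2) → col=19, row=0
step 13: apply (-5, +4) → col=14, row=4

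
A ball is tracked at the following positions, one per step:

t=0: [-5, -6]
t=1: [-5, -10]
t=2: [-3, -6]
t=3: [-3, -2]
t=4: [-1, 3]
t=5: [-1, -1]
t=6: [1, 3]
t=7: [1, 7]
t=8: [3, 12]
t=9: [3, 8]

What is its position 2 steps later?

The moves between consecutive positions are [+0, -4], [+2, +4], [+0, +4], [+2, +5], [+0, -4], [+2, +4], [+0, +4], [+2, +5], [+0, -4]; they repeat the 4-cycle [[+0, -4], [+2, +4], [+0, +4], [+2, +5]].
step 10: apply [+2, +4] → [5, 12]
step 11: apply [+0, +4] → [5, 16]

[5, 16]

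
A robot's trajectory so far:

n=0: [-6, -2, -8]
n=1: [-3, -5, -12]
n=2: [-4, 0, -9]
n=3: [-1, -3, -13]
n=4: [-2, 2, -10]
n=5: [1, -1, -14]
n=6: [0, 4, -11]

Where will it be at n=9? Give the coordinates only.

Step-to-step displacements: [+3, -3, -4], [-1, +5, +3], [+3, -3, -4], [-1, +5, +3], [+3, -3, -4], [-1, +5, +3] — a repeating cycle of length 2.
step 7: apply [+3, -3, -4] → [3, 1, -15]
step 8: apply [-1, +5, +3] → [2, 6, -12]
step 9: apply [+3, -3, -4] → [5, 3, -16]

[5, 3, -16]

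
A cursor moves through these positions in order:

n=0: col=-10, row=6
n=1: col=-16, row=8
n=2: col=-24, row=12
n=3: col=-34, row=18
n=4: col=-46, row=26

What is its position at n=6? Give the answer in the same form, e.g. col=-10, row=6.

col=-76, row=48

First differences are (-6,+2), (-8,+4), (-10,+6), (-12,+8); their common second difference is (-2,+2) (constant acceleration).
step 5: col=-46, row=26 + (-14,+10) → col=-60, row=36
step 6: col=-60, row=36 + (-16,+12) → col=-76, row=48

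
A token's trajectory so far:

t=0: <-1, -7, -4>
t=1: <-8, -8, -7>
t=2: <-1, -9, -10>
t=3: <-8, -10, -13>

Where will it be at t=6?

First: cycles through -1, -8 every 2 steps. Step 6 lands at position 0 of the cycle → -1.
Second: linear, -1 per step → -13 at step 6.
Third: linear, -3 per step → -22 at step 6.

<-1, -13, -22>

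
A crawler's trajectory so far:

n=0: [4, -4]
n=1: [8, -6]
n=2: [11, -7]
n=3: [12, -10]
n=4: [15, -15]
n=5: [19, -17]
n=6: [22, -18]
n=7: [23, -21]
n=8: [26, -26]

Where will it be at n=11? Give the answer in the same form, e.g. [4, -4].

Step-to-step displacements: [+4, -2], [+3, -1], [+1, -3], [+3, -5], [+4, -2], [+3, -1], [+1, -3], [+3, -5] — a repeating cycle of length 4.
step 9: apply [+4, -2] → [30, -28]
step 10: apply [+3, -1] → [33, -29]
step 11: apply [+1, -3] → [34, -32]

[34, -32]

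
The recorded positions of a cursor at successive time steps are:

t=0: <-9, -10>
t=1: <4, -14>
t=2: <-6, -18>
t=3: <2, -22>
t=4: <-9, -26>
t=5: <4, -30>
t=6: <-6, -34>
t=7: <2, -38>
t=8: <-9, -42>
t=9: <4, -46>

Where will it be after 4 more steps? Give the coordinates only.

<4, -62>

First: cycles through -9, 4, -6, 2 every 4 steps. Step 13 lands at position 1 of the cycle → 4.
Second: linear, -4 per step → -62 at step 13.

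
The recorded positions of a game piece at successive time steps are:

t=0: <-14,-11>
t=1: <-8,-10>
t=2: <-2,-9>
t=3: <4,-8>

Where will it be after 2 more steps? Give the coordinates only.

Constant displacement of <+6,+1> per step.
step 4: <4,-8> + <+6,+1> → <10,-7>
step 5: <10,-7> + <+6,+1> → <16,-6>

<16,-6>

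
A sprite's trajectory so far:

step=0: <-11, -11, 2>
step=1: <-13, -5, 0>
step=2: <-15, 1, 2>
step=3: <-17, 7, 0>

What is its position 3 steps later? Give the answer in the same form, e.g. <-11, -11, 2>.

The first coordinate changes by -2 each step, so at step 6 it is -11 + 6·(-2) = -23.
The second coordinate changes by +6 each step, so at step 6 it is -11 + 6·(6) = 25.
The third coordinate repeats the cycle [2, 0] with period 2; step 6 mod 2 = 0, giving 2.

<-23, 25, 2>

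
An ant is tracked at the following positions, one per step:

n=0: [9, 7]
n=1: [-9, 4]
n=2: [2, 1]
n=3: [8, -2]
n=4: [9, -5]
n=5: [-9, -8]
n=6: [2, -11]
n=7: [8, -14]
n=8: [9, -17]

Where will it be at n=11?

[8, -26]

First: cycles through 9, -9, 2, 8 every 4 steps. Step 11 lands at position 3 of the cycle → 8.
Second: linear, -3 per step → -26 at step 11.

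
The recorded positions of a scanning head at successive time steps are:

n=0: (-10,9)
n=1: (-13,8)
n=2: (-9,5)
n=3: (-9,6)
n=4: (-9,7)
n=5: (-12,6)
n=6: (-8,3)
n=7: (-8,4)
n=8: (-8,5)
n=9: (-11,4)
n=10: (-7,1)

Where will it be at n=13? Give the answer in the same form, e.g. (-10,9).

Step-to-step displacements: (-3,-1), (+4,-3), (+0,+1), (+0,+1), (-3,-1), (+4,-3), (+0,+1), (+0,+1), (-3,-1), (+4,-3) — a repeating cycle of length 4.
step 11: apply (+0,+1) → (-7,2)
step 12: apply (+0,+1) → (-7,3)
step 13: apply (-3,-1) → (-10,2)

(-10,2)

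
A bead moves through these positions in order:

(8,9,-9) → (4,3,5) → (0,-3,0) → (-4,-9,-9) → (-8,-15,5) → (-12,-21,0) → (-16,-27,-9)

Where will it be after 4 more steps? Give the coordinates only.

(-32,-51,5)

First: linear, -4 per step → -32 at step 10.
Second: linear, -6 per step → -51 at step 10.
Third: cycles through -9, 5, 0 every 3 steps. Step 10 lands at position 1 of the cycle → 5.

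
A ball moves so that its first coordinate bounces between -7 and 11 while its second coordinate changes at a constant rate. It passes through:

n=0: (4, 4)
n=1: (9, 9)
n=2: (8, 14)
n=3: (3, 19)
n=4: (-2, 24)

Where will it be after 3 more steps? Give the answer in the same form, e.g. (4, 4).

The first coordinate reflects between -7 and 11, moving 5 per step.
  step 5: -2 → -7
  step 6: -7 → -2
  step 7: -2 → 3
The second coordinate changes by +5 each step: at step 7 it is 39.

(3, 39)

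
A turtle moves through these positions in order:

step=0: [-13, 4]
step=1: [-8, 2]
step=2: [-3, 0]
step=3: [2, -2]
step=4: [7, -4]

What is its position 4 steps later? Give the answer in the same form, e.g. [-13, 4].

Each step adds [+5, -2] to the position.
step 5: [7, -4] + [+5, -2] → [12, -6]
step 6: [12, -6] + [+5, -2] → [17, -8]
step 7: [17, -8] + [+5, -2] → [22, -10]
step 8: [22, -10] + [+5, -2] → [27, -12]

[27, -12]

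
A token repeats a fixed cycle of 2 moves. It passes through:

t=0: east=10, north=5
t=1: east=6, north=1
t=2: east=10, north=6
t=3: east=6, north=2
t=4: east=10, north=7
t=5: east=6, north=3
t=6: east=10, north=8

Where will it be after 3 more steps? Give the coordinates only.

east=6, north=5

Differencing gives (-4, -4), (+4, +5), (-4, -4), (+4, +5), (-4, -4), (+4, +5). This is the pattern (-4, -4), (+4, +5) repeated.
step 7: apply (-4, -4) → east=6, north=4
step 8: apply (+4, +5) → east=10, north=9
step 9: apply (-4, -4) → east=6, north=5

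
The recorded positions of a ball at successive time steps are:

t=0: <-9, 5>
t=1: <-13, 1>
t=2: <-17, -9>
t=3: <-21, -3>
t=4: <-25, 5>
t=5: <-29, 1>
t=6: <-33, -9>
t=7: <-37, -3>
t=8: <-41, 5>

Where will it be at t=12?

<-57, 5>

The first coordinate changes by -4 each step, so at step 12 it is -9 + 12·(-4) = -57.
The second coordinate repeats the cycle [5, 1, -9, -3] with period 4; step 12 mod 4 = 0, giving 5.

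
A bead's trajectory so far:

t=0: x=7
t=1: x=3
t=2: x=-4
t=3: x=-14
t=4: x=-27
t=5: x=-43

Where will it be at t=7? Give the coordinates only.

Successive displacements: -4, -7, -10, -13, -16 — each changes by -3.
step 6: -43 − 19 → x=-62
step 7: -62 − 22 → x=-84

x=-84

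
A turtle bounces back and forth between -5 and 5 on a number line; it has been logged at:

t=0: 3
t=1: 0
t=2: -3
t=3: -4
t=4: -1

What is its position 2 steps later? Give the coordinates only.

The value travels 3 per step and bounces off the walls at -5 and 5.
  step 5: -1 → 2
  step 6: 2 → 5

5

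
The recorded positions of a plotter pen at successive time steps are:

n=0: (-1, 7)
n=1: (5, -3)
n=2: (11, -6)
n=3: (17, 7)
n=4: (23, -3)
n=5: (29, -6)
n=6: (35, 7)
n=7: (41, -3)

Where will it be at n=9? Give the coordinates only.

The first coordinate changes by +6 each step, so at step 9 it is -1 + 9·(6) = 53.
The second coordinate repeats the cycle [7, -3, -6] with period 3; step 9 mod 3 = 0, giving 7.

(53, 7)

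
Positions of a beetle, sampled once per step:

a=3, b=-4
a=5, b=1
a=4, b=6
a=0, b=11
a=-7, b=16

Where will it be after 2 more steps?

a=-30, b=26

Taking differences between consecutive positions: (+2,+5), (-1,+5), (-4,+5), (-7,+5). These grow by (-3,+0) each step.
step 5: a=-7, b=16 + (-10,+5) → a=-17, b=21
step 6: a=-17, b=21 + (-13,+5) → a=-30, b=26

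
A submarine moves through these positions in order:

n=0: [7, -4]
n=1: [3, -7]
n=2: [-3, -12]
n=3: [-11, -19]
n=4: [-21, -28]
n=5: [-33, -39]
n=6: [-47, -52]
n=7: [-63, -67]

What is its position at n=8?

First differences are [-4, -3], [-6, -5], [-8, -7], [-10, -9], [-12, -11], [-14, -13], [-16, -15]; their common second difference is [-2, -2] (constant acceleration).
step 8: [-63, -67] + [-18, -17] → [-81, -84]

[-81, -84]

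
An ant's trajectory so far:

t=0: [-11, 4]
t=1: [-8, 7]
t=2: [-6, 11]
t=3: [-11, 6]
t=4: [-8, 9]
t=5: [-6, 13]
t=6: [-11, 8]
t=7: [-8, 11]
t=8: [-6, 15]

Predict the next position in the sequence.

[-11, 10]

The moves between consecutive positions are [+3, +3], [+2, +4], [-5, -5], [+3, +3], [+2, +4], [-5, -5], [+3, +3], [+2, +4]; they repeat the 3-cycle [[+3, +3], [+2, +4], [-5, -5]].
step 9: apply [-5, -5] → [-11, 10]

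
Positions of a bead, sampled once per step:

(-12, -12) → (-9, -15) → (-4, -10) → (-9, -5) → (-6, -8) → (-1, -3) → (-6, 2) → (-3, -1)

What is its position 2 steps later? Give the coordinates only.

The moves between consecutive positions are (+3, -3), (+5, +5), (-5, +5), (+3, -3), (+5, +5), (-5, +5), (+3, -3); they repeat the 3-cycle [(+3, -3), (+5, +5), (-5, +5)].
step 8: apply (+5, +5) → (2, 4)
step 9: apply (-5, +5) → (-3, 9)

(-3, 9)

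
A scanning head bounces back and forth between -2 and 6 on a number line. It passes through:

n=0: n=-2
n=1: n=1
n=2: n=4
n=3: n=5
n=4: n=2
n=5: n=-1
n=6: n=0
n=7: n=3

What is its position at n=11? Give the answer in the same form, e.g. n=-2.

The value reflects between -2 and 6, moving 3 per step.
  step 8: 3 → 6
  step 9: 6 → 3
  step 10: 3 → 0
  step 11: 0 → -1

n=-1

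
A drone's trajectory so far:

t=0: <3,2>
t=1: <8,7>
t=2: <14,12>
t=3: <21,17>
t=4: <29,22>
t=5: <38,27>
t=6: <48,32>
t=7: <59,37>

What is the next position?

First differences are <+5,+5>, <+6,+5>, <+7,+5>, <+8,+5>, <+9,+5>, <+10,+5>, <+11,+5>; their common second difference is <+1,+0> (constant acceleration).
step 8: <59,37> + <+12,+5> → <71,42>

<71,42>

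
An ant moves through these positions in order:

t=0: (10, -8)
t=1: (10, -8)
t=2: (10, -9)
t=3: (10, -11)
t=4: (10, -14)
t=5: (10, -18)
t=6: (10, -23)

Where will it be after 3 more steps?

(10, -44)

Successive displacements: (+0, +0), (+0, -1), (+0, -2), (+0, -3), (+0, -4), (+0, -5) — each changes by (+0, -1).
step 7: (10, -23) + (+0, -6) → (10, -29)
step 8: (10, -29) + (+0, -7) → (10, -36)
step 9: (10, -36) + (+0, -8) → (10, -44)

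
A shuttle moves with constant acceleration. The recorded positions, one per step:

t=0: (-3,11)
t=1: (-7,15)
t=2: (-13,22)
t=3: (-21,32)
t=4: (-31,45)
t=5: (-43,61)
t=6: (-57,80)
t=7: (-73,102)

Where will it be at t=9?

Successive displacements: (-4,+4), (-6,+7), (-8,+10), (-10,+13), (-12,+16), (-14,+19), (-16,+22) — each changes by (-2,+3).
step 8: (-73,102) + (-18,+25) → (-91,127)
step 9: (-91,127) + (-20,+28) → (-111,155)

(-111,155)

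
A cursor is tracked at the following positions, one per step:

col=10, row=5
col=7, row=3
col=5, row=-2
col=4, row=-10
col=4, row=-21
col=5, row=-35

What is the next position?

col=7, row=-52

Successive displacements: (-3,-2), (-2,-5), (-1,-8), (+0,-11), (+1,-14) — each changes by (+1,-3).
step 6: col=5, row=-35 + (+2,-17) → col=7, row=-52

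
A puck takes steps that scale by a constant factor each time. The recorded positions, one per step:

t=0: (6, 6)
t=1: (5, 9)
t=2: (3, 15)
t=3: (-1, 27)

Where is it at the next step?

(-9, 51)

The jumps are (-1, +3), (-2, +6), (-4, +12) — a geometric progression with ratio 2.
step 4: (-1, 27) + (-8, +24) → (-9, 51)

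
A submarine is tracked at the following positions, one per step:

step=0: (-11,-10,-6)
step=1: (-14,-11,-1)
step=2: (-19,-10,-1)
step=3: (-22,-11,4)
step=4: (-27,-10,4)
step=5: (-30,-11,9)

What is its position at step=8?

(-43,-10,14)

Differencing gives (-3,-1,+5), (-5,+1,+0), (-3,-1,+5), (-5,+1,+0), (-3,-1,+5). This is the pattern (-3,-1,+5), (-5,+1,+0) repeated.
step 6: apply (-5,+1,+0) → (-35,-10,9)
step 7: apply (-3,-1,+5) → (-38,-11,14)
step 8: apply (-5,+1,+0) → (-43,-10,14)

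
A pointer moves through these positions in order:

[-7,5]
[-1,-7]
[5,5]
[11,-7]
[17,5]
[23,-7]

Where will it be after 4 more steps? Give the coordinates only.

The first coordinate changes by +6 each step, so at step 9 it is -7 + 9·(6) = 47.
The second coordinate repeats the cycle [5, -7] with period 2; step 9 mod 2 = 1, giving -7.

[47,-7]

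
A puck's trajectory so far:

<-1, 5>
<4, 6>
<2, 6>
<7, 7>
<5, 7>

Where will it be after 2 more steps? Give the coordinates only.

The moves between consecutive positions are <+5, +1>, <-2, +0>, <+5, +1>, <-2, +0>; they repeat the 2-cycle [<+5, +1>, <-2, +0>].
step 5: apply <+5, +1> → <10, 8>
step 6: apply <-2, +0> → <8, 8>

<8, 8>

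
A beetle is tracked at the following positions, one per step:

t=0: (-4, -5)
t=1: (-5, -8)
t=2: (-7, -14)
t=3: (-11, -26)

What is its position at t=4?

(-19, -50)

Consecutive displacements (-1, -3), (-2, -6), (-4, -12) scale by a factor of 2 each step.
step 4: (-11, -26) + (-8, -24) → (-19, -50)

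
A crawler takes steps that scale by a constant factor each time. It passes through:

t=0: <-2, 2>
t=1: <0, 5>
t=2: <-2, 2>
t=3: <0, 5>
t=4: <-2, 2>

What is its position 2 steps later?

<-2, 2>

Step-to-step displacements: <+2, +3>, <-2, -3>, <+2, +3>, <-2, -3>; each is -1× the previous.
step 5: <-2, 2> + <+2, +3> → <0, 5>
step 6: <0, 5> + <-2, -3> → <-2, 2>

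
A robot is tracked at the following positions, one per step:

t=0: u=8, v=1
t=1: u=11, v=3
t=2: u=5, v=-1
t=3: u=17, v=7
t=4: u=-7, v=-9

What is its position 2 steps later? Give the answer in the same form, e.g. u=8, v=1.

Consecutive displacements (+3, +2), (-6, -4), (+12, +8), (-24, -16) scale by a factor of -2 each step.
step 5: u=-7, v=-9 + (+48, +32) → u=41, v=23
step 6: u=41, v=23 + (-96, -64) → u=-55, v=-41

u=-55, v=-41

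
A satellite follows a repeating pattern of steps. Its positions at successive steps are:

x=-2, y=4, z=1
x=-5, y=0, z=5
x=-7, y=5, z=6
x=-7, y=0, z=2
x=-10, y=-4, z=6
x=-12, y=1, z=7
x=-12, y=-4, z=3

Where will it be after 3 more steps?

x=-17, y=-8, z=4

Differencing gives (-3,-4,+4), (-2,+5,+1), (+0,-5,-4), (-3,-4,+4), (-2,+5,+1), (+0,-5,-4). This is the pattern (-3,-4,+4), (-2,+5,+1), (+0,-5,-4) repeated.
step 7: apply (-3,-4,+4) → x=-15, y=-8, z=7
step 8: apply (-2,+5,+1) → x=-17, y=-3, z=8
step 9: apply (+0,-5,-4) → x=-17, y=-8, z=4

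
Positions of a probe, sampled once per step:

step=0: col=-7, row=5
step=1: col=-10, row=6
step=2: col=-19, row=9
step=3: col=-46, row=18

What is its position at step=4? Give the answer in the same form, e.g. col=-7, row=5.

The jumps are (-3, +1), (-9, +3), (-27, +9) — a geometric progression with ratio 3.
step 4: col=-46, row=18 + (-81, +27) → col=-127, row=45

col=-127, row=45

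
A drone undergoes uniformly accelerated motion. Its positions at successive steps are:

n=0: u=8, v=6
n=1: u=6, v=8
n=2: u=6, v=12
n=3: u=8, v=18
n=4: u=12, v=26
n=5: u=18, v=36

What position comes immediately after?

u=26, v=48

Successive displacements: (-2,+2), (+0,+4), (+2,+6), (+4,+8), (+6,+10) — each changes by (+2,+2).
step 6: u=18, v=36 + (+8,+12) → u=26, v=48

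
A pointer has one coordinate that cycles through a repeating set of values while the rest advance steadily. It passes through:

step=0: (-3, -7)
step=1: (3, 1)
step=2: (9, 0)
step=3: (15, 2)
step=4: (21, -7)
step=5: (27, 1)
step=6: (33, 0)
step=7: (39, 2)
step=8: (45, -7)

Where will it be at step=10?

First: linear, +6 per step → 57 at step 10.
Second: cycles through -7, 1, 0, 2 every 4 steps. Step 10 lands at position 2 of the cycle → 0.

(57, 0)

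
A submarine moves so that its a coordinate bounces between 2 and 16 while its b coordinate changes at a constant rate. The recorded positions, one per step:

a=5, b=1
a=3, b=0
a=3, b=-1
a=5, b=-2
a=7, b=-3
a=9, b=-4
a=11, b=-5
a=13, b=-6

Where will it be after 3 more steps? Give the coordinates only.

The a coordinate reflects between 2 and 16, moving 2 per step.
  step 8: 13 → 15
  step 9: 15 → 15
  step 10: 15 → 13
The b coordinate changes by -1 each step: at step 10 it is -9.

a=13, b=-9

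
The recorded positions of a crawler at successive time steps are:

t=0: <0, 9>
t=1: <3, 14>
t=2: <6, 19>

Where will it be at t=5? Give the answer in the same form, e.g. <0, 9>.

<15, 34>

Constant displacement of <+3, +5> per step.
step 3: <6, 19> + <+3, +5> → <9, 24>
step 4: <9, 24> + <+3, +5> → <12, 29>
step 5: <12, 29> + <+3, +5> → <15, 34>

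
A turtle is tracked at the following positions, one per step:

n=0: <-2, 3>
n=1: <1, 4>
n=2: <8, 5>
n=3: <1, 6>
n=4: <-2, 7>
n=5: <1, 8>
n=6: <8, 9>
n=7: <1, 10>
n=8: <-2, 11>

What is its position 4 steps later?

<-2, 15>

First: cycles through -2, 1, 8, 1 every 4 steps. Step 12 lands at position 0 of the cycle → -2.
Second: linear, +1 per step → 15 at step 12.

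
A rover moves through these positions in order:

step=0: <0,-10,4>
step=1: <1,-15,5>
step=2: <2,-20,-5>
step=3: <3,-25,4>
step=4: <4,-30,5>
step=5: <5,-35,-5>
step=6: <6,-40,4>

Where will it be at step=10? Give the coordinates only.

<10,-60,5>

First: linear, +1 per step → 10 at step 10.
Second: linear, -5 per step → -60 at step 10.
Third: cycles through 4, 5, -5 every 3 steps. Step 10 lands at position 1 of the cycle → 5.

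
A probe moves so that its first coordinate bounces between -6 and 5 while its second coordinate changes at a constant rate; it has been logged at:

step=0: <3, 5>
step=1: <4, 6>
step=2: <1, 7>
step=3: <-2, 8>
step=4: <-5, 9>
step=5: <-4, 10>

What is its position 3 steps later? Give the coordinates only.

<5, 13>

The first coordinate reflects between -6 and 5, moving 3 per step.
  step 6: -4 → -1
  step 7: -1 → 2
  step 8: 2 → 5
The second coordinate changes by +1 each step: at step 8 it is 13.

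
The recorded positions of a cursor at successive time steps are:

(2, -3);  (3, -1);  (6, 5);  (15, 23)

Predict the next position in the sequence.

The jumps are (+1, +2), (+3, +6), (+9, +18) — a geometric progression with ratio 3.
step 4: (15, 23) + (+27, +54) → (42, 77)

(42, 77)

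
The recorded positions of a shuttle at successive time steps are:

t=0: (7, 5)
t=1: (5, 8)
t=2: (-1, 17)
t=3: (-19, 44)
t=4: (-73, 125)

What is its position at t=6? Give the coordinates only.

Step-to-step displacements: (-2, +3), (-6, +9), (-18, +27), (-54, +81); each is 3× the previous.
step 5: (-73, 125) + (-162, +243) → (-235, 368)
step 6: (-235, 368) + (-486, +729) → (-721, 1097)

(-721, 1097)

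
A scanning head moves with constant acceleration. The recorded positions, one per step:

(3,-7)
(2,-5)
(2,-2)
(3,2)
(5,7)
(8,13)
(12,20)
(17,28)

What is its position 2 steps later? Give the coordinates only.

(30,47)

Successive displacements: (-1,+2), (+0,+3), (+1,+4), (+2,+5), (+3,+6), (+4,+7), (+5,+8) — each changes by (+1,+1).
step 8: (17,28) + (+6,+9) → (23,37)
step 9: (23,37) + (+7,+10) → (30,47)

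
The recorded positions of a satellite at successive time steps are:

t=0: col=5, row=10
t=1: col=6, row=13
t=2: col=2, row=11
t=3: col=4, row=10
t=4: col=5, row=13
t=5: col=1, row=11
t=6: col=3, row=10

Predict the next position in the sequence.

col=4, row=13

The moves between consecutive positions are (+1,+3), (-4,-2), (+2,-1), (+1,+3), (-4,-2), (+2,-1); they repeat the 3-cycle [(+1,+3), (-4,-2), (+2,-1)].
step 7: apply (+1,+3) → col=4, row=13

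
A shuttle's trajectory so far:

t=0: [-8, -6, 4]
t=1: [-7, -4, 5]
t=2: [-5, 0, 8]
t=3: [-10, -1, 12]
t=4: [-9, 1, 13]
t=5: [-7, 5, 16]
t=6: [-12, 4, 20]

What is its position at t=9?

[-14, 9, 28]

Differencing gives [+1, +2, +1], [+2, +4, +3], [-5, -1, +4], [+1, +2, +1], [+2, +4, +3], [-5, -1, +4]. This is the pattern [+1, +2, +1], [+2, +4, +3], [-5, -1, +4] repeated.
step 7: apply [+1, +2, +1] → [-11, 6, 21]
step 8: apply [+2, +4, +3] → [-9, 10, 24]
step 9: apply [-5, -1, +4] → [-14, 9, 28]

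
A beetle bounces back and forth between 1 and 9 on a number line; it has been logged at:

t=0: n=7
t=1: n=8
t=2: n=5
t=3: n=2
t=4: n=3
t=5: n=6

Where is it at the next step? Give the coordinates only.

The value reflects between 1 and 9, moving 3 per step.
  step 6: 6 → 9

n=9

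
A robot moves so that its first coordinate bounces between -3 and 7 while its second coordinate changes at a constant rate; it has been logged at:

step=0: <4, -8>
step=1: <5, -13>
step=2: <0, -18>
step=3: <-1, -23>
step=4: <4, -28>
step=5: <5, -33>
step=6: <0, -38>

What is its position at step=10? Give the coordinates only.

The first coordinate reflects between -3 and 7, moving 5 per step.
  step 7: 0 → -1
  step 8: -1 → 4
  step 9: 4 → 5
  step 10: 5 → 0
The second coordinate changes by -5 each step: at step 10 it is -58.

<0, -58>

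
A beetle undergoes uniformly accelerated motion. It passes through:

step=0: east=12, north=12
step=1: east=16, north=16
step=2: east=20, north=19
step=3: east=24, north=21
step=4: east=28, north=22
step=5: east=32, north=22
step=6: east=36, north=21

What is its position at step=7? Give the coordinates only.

Taking differences between consecutive positions: (+4,+4), (+4,+3), (+4,+2), (+4,+1), (+4,+0), (+4,-1). These grow by (+0,-1) each step.
step 7: east=36, north=21 + (+4,-2) → east=40, north=19

east=40, north=19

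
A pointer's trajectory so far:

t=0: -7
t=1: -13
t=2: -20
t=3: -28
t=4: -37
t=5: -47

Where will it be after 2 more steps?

-70

First differences are -6, -7, -8, -9, -10; their common second difference is -1 (constant acceleration).
step 6: -47 − 11 → -58
step 7: -58 − 12 → -70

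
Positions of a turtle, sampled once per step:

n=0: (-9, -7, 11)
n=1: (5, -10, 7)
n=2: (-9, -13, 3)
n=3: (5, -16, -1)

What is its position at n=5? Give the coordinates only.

(5, -22, -9)

The first coordinate repeats the cycle [-9, 5] with period 2; step 5 mod 2 = 1, giving 5.
The second coordinate changes by -3 each step, so at step 5 it is -7 + 5·(-3) = -22.
The third coordinate changes by -4 each step, so at step 5 it is 11 + 5·(-4) = -9.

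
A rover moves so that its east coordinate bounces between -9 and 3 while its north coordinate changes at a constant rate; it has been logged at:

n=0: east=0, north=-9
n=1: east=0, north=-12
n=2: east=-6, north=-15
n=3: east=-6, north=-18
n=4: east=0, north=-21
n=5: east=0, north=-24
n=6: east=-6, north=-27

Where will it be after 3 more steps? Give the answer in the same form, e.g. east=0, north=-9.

The east coordinate travels 6 per step and bounces off the walls at -9 and 3.
  step 7: -6 → -6
  step 8: -6 → 0
  step 9: 0 → 0
The north coordinate changes by -3 each step: at step 9 it is -36.

east=0, north=-36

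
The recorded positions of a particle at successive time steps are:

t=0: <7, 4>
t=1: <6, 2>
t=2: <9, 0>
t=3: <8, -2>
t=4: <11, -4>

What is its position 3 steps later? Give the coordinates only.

Step-to-step displacements: <-1, -2>, <+3, -2>, <-1, -2>, <+3, -2> — a repeating cycle of length 2.
step 5: apply <-1, -2> → <10, -6>
step 6: apply <+3, -2> → <13, -8>
step 7: apply <-1, -2> → <12, -10>

<12, -10>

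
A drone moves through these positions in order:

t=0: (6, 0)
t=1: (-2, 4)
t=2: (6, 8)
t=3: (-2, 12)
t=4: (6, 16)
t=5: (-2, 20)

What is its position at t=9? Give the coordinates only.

First: cycles through 6, -2 every 2 steps. Step 9 lands at position 1 of the cycle → -2.
Second: linear, +4 per step → 36 at step 9.

(-2, 36)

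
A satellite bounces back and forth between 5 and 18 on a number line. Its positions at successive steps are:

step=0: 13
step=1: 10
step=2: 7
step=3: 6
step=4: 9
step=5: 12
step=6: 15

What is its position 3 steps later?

The value reflects between 5 and 18, moving 3 per step.
  step 7: 15 → 18
  step 8: 18 → 15
  step 9: 15 → 12

12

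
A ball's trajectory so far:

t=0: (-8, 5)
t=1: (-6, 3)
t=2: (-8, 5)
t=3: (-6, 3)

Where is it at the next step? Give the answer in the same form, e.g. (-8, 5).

(-8, 5)

Step-to-step displacements: (+2, -2), (-2, +2), (+2, -2); each is -1× the previous.
step 4: (-6, 3) + (-2, +2) → (-8, 5)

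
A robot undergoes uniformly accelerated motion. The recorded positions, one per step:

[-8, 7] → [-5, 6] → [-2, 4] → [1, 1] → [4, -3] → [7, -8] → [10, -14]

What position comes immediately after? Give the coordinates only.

First differences are [+3, -1], [+3, -2], [+3, -3], [+3, -4], [+3, -5], [+3, -6]; their common second difference is [+0, -1] (constant acceleration).
step 7: [10, -14] + [+3, -7] → [13, -21]

[13, -21]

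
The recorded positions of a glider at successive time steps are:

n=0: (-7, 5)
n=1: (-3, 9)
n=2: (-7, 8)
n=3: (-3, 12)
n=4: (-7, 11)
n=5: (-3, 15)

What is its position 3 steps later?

Step-to-step displacements: (+4, +4), (-4, -1), (+4, +4), (-4, -1), (+4, +4) — a repeating cycle of length 2.
step 6: apply (-4, -1) → (-7, 14)
step 7: apply (+4, +4) → (-3, 18)
step 8: apply (-4, -1) → (-7, 17)

(-7, 17)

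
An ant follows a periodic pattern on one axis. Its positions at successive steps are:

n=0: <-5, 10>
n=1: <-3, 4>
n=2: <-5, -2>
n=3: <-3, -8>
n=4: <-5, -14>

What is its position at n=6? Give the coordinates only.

<-5, -26>

The first coordinate repeats the cycle [-5, -3] with period 2; step 6 mod 2 = 0, giving -5.
The second coordinate changes by -6 each step, so at step 6 it is 10 + 6·(-6) = -26.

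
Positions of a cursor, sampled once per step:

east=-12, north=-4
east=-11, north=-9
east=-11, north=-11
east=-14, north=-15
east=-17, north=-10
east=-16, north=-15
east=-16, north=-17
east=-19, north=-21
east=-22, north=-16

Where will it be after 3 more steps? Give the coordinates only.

Step-to-step displacements: (+1,-5), (+0,-2), (-3,-4), (-3,+5), (+1,-5), (+0,-2), (-3,-4), (-3,+5) — a repeating cycle of length 4.
step 9: apply (+1,-5) → east=-21, north=-21
step 10: apply (+0,-2) → east=-21, north=-23
step 11: apply (-3,-4) → east=-24, north=-27

east=-24, north=-27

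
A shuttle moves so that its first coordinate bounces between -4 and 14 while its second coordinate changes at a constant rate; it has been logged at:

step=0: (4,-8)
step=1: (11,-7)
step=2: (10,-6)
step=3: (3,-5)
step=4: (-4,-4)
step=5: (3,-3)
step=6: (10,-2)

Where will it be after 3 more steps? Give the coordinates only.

The first coordinate travels 7 per step and bounces off the walls at -4 and 14.
  step 7: 10 → 11
  step 8: 11 → 4
  step 9: 4 → -3
The second coordinate changes by +1 each step: at step 9 it is 1.

(-3,1)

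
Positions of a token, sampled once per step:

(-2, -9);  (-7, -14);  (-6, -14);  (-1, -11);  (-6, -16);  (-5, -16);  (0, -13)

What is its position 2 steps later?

(-4, -18)

Differencing gives (-5, -5), (+1, +0), (+5, +3), (-5, -5), (+1, +0), (+5, +3). This is the pattern (-5, -5), (+1, +0), (+5, +3) repeated.
step 7: apply (-5, -5) → (-5, -18)
step 8: apply (+1, +0) → (-4, -18)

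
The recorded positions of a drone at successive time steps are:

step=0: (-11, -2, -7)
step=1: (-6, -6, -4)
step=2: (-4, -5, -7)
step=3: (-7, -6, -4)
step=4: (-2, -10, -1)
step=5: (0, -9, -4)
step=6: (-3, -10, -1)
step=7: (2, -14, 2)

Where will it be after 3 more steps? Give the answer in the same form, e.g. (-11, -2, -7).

Differencing gives (+5, -4, +3), (+2, +1, -3), (-3, -1, +3), (+5, -4, +3), (+2, +1, -3), (-3, -1, +3), (+5, -4, +3). This is the pattern (+5, -4, +3), (+2, +1, -3), (-3, -1, +3) repeated.
step 8: apply (+2, +1, -3) → (4, -13, -1)
step 9: apply (-3, -1, +3) → (1, -14, 2)
step 10: apply (+5, -4, +3) → (6, -18, 5)

(6, -18, 5)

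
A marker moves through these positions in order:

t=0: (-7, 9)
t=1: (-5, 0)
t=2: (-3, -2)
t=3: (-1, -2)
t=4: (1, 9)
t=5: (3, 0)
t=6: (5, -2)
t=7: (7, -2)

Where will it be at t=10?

(13, -2)

The first coordinate changes by +2 each step, so at step 10 it is -7 + 10·(2) = 13.
The second coordinate repeats the cycle [9, 0, -2, -2] with period 4; step 10 mod 4 = 2, giving -2.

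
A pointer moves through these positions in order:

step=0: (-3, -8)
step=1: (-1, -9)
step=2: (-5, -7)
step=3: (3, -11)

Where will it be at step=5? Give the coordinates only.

Step-to-step displacements: (+2, -1), (-4, +2), (+8, -4); each is -2× the previous.
step 4: (3, -11) + (-16, +8) → (-13, -3)
step 5: (-13, -3) + (+32, -16) → (19, -19)

(19, -19)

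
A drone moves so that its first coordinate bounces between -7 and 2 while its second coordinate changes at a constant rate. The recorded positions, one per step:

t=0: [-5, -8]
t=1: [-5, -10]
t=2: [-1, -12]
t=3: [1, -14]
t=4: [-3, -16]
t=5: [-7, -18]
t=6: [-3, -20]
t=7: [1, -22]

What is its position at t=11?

The first coordinate travels 4 per step and bounces off the walls at -7 and 2.
  step 8: 1 → -1
  step 9: -1 → -5
  step 10: -5 → -5
  step 11: -5 → -1
The second coordinate changes by -2 each step: at step 11 it is -30.

[-1, -30]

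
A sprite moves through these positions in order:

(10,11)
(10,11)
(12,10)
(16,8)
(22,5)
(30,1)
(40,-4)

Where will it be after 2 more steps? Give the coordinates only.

First differences are (+0,+0), (+2,-1), (+4,-2), (+6,-3), (+8,-4), (+10,-5); their common second difference is (+2,-1) (constant acceleration).
step 7: (40,-4) + (+12,-6) → (52,-10)
step 8: (52,-10) + (+14,-7) → (66,-17)

(66,-17)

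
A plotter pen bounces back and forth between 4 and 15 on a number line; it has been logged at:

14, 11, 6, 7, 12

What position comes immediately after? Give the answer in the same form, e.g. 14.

The value reflects between 4 and 15, moving 5 per step.
  step 5: 12 → 13

13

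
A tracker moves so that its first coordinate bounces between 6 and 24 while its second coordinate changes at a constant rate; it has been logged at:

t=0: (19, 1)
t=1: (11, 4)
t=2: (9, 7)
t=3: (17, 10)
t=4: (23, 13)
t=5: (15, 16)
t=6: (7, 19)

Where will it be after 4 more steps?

(11, 31)

The first coordinate reflects between 6 and 24, moving 8 per step.
  step 7: 7 → 13
  step 8: 13 → 21
  step 9: 21 → 19
  step 10: 19 → 11
The second coordinate changes by +3 each step: at step 10 it is 31.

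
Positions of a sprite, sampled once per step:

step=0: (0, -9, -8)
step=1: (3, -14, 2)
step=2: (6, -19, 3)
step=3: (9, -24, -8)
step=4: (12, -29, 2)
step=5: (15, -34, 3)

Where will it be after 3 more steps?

(24, -49, 3)

First: linear, +3 per step → 24 at step 8.
Second: linear, -5 per step → -49 at step 8.
Third: cycles through -8, 2, 3 every 3 steps. Step 8 lands at position 2 of the cycle → 3.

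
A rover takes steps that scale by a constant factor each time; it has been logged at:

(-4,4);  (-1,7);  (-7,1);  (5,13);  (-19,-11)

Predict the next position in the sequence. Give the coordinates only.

(29,37)

Consecutive displacements (+3,+3), (-6,-6), (+12,+12), (-24,-24) scale by a factor of -2 each step.
step 5: (-19,-11) + (+48,+48) → (29,37)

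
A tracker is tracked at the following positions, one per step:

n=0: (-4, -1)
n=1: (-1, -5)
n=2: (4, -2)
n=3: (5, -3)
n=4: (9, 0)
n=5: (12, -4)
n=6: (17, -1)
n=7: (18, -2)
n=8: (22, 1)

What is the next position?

Step-to-step displacements: (+3, -4), (+5, +3), (+1, -1), (+4, +3), (+3, -4), (+5, +3), (+1, -1), (+4, +3) — a repeating cycle of length 4.
step 9: apply (+3, -4) → (25, -3)

(25, -3)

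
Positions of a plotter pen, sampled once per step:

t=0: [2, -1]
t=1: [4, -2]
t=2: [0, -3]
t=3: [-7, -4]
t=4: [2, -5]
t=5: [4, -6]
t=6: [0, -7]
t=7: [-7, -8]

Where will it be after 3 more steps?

[0, -11]

The first coordinate repeats the cycle [2, 4, 0, -7] with period 4; step 10 mod 4 = 2, giving 0.
The second coordinate changes by -1 each step, so at step 10 it is -1 + 10·(-1) = -11.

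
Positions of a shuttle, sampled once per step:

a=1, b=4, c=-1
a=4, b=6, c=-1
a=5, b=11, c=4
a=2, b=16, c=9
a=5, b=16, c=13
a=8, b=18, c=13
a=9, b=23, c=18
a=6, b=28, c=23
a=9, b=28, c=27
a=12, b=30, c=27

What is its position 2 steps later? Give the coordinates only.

Step-to-step displacements: (+3, +2, +0), (+1, +5, +5), (-3, +5, +5), (+3, +0, +4), (+3, +2, +0), (+1, +5, +5), (-3, +5, +5), (+3, +0, +4), (+3, +2, +0) — a repeating cycle of length 4.
step 10: apply (+1, +5, +5) → a=13, b=35, c=32
step 11: apply (-3, +5, +5) → a=10, b=40, c=37

a=10, b=40, c=37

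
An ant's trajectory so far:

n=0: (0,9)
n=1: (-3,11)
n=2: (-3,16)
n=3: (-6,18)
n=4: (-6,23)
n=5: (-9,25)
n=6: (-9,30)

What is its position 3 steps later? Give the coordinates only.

Step-to-step displacements: (-3,+2), (+0,+5), (-3,+2), (+0,+5), (-3,+2), (+0,+5) — a repeating cycle of length 2.
step 7: apply (-3,+2) → (-12,32)
step 8: apply (+0,+5) → (-12,37)
step 9: apply (-3,+2) → (-15,39)

(-15,39)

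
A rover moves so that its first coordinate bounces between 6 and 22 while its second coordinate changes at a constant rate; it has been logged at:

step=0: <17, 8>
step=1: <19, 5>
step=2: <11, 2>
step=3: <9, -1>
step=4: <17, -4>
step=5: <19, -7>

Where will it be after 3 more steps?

<17, -16>

The first coordinate travels 8 per step and bounces off the walls at 6 and 22.
  step 6: 19 → 11
  step 7: 11 → 9
  step 8: 9 → 17
The second coordinate changes by -3 each step: at step 8 it is -16.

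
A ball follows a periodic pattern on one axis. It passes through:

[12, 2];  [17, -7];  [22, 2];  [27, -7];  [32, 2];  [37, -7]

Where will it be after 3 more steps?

The first coordinate changes by +5 each step, so at step 8 it is 12 + 8·(5) = 52.
The second coordinate repeats the cycle [2, -7] with period 2; step 8 mod 2 = 0, giving 2.

[52, 2]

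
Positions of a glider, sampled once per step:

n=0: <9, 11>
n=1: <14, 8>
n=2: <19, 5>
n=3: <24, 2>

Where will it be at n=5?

<34, -4>

Each step adds <+5, -3> to the position.
step 4: <24, 2> + <+5, -3> → <29, -1>
step 5: <29, -1> + <+5, -3> → <34, -4>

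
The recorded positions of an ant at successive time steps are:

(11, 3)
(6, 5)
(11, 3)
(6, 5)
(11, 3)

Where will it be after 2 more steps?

(11, 3)

Step-to-step displacements: (-5, +2), (+5, -2), (-5, +2), (+5, -2) — a repeating cycle of length 2.
step 5: apply (-5, +2) → (6, 5)
step 6: apply (+5, -2) → (11, 3)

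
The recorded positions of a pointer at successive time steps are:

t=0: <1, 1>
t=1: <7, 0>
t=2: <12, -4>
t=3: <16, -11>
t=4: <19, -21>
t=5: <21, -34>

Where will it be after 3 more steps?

Taking differences between consecutive positions: <+6, -1>, <+5, -4>, <+4, -7>, <+3, -10>, <+2, -13>. These grow by <-1, -3> each step.
step 6: <21, -34> + <+1, -16> → <22, -50>
step 7: <22, -50> + <+0, -19> → <22, -69>
step 8: <22, -69> + <-1, -22> → <21, -91>

<21, -91>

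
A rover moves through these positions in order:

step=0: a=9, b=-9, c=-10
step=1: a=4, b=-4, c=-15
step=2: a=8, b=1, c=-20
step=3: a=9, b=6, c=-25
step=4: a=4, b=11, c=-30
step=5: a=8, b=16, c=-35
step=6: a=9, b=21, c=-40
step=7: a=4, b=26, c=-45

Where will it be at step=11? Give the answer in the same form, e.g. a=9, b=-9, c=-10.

a=8, b=46, c=-65

The a coordinate repeats the cycle [9, 4, 8] with period 3; step 11 mod 3 = 2, giving 8.
The b coordinate changes by +5 each step, so at step 11 it is -9 + 11·(5) = 46.
The c coordinate changes by -5 each step, so at step 11 it is -10 + 11·(-5) = -65.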